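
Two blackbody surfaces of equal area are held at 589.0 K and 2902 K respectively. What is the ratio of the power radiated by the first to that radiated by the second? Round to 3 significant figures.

P₁/P₂ ≈ 1.70×10⁻³

With equal areas, P₁/P₂ = (T₁/T₂)⁴ = (589.0/2902)⁴ = 1.70×10⁻³.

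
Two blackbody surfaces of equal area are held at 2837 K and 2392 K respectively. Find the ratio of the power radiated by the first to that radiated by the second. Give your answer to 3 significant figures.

P₁/P₂ ≈ 1.98

With equal areas, P₁/P₂ = (T₁/T₂)⁴ = (2837/2392)⁴ = 1.98.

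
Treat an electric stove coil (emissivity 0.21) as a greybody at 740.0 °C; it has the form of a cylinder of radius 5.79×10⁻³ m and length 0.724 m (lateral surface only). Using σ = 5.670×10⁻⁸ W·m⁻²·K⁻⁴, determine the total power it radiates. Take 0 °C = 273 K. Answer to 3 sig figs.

T = 740.0 °C + 273 = 1013.0 K.
Lateral area A = 2πrL = 2π×5.79×10⁻³×0.724 = 0.0263389 m².
P = εσAT⁴ = 0.21 × 5.670×10⁻⁸ × 0.0263389 × (1013.0)⁴ = 330 W.

P ≈ 330 W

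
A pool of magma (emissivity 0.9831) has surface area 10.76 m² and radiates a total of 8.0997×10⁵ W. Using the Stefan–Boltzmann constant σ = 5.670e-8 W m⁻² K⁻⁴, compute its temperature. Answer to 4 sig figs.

Area A = 10.76 m².
P = εσAT⁴ ⇒ T = (P/(εσA))^(1/4) = (8.0997×10⁵/(0.9831×5.670×10⁻⁸×10.76))^(1/4) = 1078 K.

T ≈ 1078 K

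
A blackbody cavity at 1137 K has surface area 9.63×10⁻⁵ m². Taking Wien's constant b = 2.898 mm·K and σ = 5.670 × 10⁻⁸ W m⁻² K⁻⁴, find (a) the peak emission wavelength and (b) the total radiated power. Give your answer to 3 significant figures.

λ_max ≈ 2.55×10³ nm; P ≈ 9.13 W

(a) λ_max = b/T = 2.898×10⁻³/1137 = 2.549×10⁻⁶ m = 2.55×10³ nm.
Area A = 9.63×10⁻⁵ m².
(b) P = σAT⁴ = 5.670×10⁻⁸×9.63×10⁻⁵×(1137)⁴ = 9.13 W.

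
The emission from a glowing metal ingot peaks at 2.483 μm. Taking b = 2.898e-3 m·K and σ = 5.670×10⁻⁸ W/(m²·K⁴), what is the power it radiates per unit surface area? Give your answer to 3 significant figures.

Wien's law: T = b/λ_max = 2.898×10⁻³/2.483×10⁻⁶ = 1167.14 K.
Then I = σT⁴ = 5.670×10⁻⁸×(1167.14)⁴ = 1.05×10⁵ W/m².

I ≈ 1.05×10⁵ W/m²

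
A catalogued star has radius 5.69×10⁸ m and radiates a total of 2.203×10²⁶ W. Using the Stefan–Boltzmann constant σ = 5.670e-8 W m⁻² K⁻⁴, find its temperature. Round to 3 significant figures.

T ≈ 5.56×10³ K

Surface area A = 4πR² = 4π(5.69×10⁸ m)² = 4.06850×10¹⁸ m².
P = σAT⁴ ⇒ T = (P/(σA))^(1/4) = (2.203×10²⁶/(5.670×10⁻⁸×4.06850×10¹⁸))^(1/4) = 5.56×10³ K.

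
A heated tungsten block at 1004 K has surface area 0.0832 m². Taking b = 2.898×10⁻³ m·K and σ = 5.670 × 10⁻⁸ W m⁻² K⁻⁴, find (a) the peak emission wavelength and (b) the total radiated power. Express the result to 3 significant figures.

λ_max ≈ 2.89 μm; P ≈ 4.79×10³ W

(a) λ_max = b/T = 2.898×10⁻³/1004 = 2.886×10⁻⁶ m = 2.89 μm.
Area A = 0.0832 m².
(b) P = σAT⁴ = 5.670×10⁻⁸×0.0832×(1004)⁴ = 4.79×10³ W.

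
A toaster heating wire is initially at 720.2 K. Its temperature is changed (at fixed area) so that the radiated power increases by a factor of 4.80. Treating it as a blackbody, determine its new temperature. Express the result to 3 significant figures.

T₂ ≈ 1.07×10³ K

P ∝ T⁴, so T₂/T₁ = (P₂/P₁)^(1/4) = (4.80)^(1/4) = 1.48017.
T₂ = 720.2 × 1.48017 = 1.07×10³ K.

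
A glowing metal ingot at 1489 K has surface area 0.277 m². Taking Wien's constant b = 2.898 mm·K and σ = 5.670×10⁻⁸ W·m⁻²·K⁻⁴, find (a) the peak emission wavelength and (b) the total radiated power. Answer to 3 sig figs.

λ_max ≈ 1.95 μm; P ≈ 7.72×10⁴ W

(a) λ_max = b/T = 2.898×10⁻³/1489 = 1.946×10⁻⁶ m = 1.95 μm.
Area A = 0.277 m².
(b) P = σAT⁴ = 5.670×10⁻⁸×0.277×(1489)⁴ = 7.72×10⁴ W.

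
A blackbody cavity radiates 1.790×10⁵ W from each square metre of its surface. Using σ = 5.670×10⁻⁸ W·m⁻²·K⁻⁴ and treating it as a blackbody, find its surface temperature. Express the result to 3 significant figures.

I = σT⁴, so T = (I/σ)^(1/4) = (1.790×10⁵/(5.670×10⁻⁸))^(1/4) = 1.33×10³ K.

T ≈ 1.33×10³ K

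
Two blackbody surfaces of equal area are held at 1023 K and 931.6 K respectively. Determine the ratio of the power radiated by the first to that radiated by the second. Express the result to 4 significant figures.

With equal areas, P₁/P₂ = (T₁/T₂)⁴ = (1023/931.6)⁴ = 1.454.

P₁/P₂ ≈ 1.454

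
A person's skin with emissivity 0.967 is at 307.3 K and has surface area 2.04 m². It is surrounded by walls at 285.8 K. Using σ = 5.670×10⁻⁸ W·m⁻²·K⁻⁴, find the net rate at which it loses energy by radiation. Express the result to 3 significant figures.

Net loss ≈ 251 W

Area A = 2.04 m².
Net radiated power P_net = εσA(T⁴ − T₀⁴) = 0.967×5.670×10⁻⁸×2.04×(307.3⁴ − 285.8⁴).
T⁴ − T₀⁴ = 8.91765×10⁹ − 6.67189×10⁹ = 2.24576×10⁹ K⁴, so P_net = 251 W.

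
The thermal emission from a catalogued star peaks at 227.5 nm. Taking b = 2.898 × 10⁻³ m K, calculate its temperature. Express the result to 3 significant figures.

T ≈ 1.27×10⁴ K

Wien's law gives T = b/λ_max = (2.898×10⁻³ m·K)/(2.275×10⁻⁷ m) = 1.27×10⁴ K.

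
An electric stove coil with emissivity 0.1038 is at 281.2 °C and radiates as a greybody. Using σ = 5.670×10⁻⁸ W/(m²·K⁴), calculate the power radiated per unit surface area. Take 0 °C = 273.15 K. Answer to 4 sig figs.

I ≈ 555.8 W/m²

T = 281.2 °C + 273.15 = 554.35 K.
Stefan–Boltzmann: I = εσT⁴ = 0.1038 × 5.670×10⁻⁸ × (554.35)⁴ = 555.8 W/m².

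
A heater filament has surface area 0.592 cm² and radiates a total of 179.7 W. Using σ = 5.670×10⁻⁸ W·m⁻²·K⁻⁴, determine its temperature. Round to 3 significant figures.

Area A = 0.592 cm² = 5.92×10⁻⁵ m².
P = σAT⁴ ⇒ T = (P/(σA))^(1/4) = (179.7/(5.670×10⁻⁸×5.92×10⁻⁵))^(1/4) = 2.70×10³ K.

T ≈ 2.70×10³ K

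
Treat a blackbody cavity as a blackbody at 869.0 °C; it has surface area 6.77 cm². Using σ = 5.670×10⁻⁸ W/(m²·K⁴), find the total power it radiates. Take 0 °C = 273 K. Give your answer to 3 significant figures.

T = 869.0 °C + 273 = 1142.0 K.
Area A = 6.77 cm² = 6.77×10⁻⁴ m².
P = σAT⁴ = 5.670×10⁻⁸ × 6.77×10⁻⁴ × (1142.0)⁴ = 65.3 W.

P ≈ 65.3 W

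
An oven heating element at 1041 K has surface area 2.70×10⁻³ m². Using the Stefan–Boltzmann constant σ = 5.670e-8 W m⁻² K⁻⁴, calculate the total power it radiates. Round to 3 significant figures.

P ≈ 180 W

Area A = 2.70×10⁻³ m².
P = σAT⁴ = 5.670×10⁻⁸ × 2.70×10⁻³ × (1041)⁴ = 180 W.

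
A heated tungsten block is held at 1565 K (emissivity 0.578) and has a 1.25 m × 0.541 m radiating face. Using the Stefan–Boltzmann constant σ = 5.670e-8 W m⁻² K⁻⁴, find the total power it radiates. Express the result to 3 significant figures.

P ≈ 1.33×10⁵ W

Area A = 1.25 × 0.541 = 0.67625 m².
P = εσAT⁴ = 0.578 × 5.670×10⁻⁸ × 0.67625 × (1565)⁴ = 1.33×10⁵ W.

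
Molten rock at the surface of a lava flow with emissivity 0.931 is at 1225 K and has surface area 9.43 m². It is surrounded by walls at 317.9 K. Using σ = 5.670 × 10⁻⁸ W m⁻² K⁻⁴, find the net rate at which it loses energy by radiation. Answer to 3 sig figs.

Area A = 9.43 m².
Net radiated power P_net = εσA(T⁴ − T₀⁴) = 0.931×5.670×10⁻⁸×9.43×(1225⁴ − 317.9⁴).
T⁴ − T₀⁴ = 2.25188×10¹² − 1.02132×10¹⁰ = 2.24167×10¹² K⁴, so P_net = 1.12×10⁶ W.

Net loss ≈ 1.12×10⁶ W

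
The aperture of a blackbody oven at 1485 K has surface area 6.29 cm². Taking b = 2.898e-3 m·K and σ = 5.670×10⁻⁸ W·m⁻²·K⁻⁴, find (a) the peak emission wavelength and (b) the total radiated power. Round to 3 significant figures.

(a) λ_max = b/T = 2.898×10⁻³/1485 = 1.952×10⁻⁶ m = 1.95 μm.
Area A = 6.29 cm² = 6.29×10⁻⁴ m².
(b) P = σAT⁴ = 5.670×10⁻⁸×6.29×10⁻⁴×(1485)⁴ = 173 W.

λ_max ≈ 1.95 μm; P ≈ 173 W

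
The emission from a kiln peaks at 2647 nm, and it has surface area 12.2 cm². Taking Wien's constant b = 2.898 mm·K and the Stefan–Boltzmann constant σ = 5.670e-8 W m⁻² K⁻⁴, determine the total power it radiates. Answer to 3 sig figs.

P ≈ 99.4 W

Wien's law: T = b/λ_max = 2.898×10⁻³/2.647×10⁻⁶ = 1094.82 K.
Area A = 12.2 cm² = 1.22×10⁻³ m².
Then P = σAT⁴ = 5.670×10⁻⁸×1.22×10⁻³×(1094.82)⁴ = 99.4 W.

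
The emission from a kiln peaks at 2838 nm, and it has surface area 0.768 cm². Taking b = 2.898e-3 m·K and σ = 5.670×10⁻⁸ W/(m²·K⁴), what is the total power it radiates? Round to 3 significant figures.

P ≈ 4.73 W

Wien's law: T = b/λ_max = 2.898×10⁻³/2.838×10⁻⁶ = 1021.14 K.
Area A = 0.768 cm² = 7.68×10⁻⁵ m².
Then P = σAT⁴ = 5.670×10⁻⁸×7.68×10⁻⁵×(1021.14)⁴ = 4.73 W.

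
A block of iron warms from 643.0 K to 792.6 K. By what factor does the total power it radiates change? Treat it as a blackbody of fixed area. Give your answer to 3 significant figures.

P ∝ T⁴, so P₂/P₁ = (T₂/T₁)⁴ = (792.6/643.0)⁴ = (1.23266)⁴ = 2.31.

P₂/P₁ ≈ 2.31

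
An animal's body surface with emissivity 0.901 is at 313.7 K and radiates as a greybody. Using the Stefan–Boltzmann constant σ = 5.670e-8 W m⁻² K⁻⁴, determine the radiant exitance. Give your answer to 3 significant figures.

I ≈ 495 W/m²

Stefan–Boltzmann: I = εσT⁴ = 0.901 × 5.670×10⁻⁸ × (313.7)⁴ = 495 W/m².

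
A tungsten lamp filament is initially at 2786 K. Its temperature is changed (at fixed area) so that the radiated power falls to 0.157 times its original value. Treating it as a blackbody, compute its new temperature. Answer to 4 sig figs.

P ∝ T⁴, so T₂/T₁ = (P₂/P₁)^(1/4) = (0.157)^(1/4) = 0.629470.
T₂ = 2786 × 0.629470 = 1754 K.

T₂ ≈ 1754 K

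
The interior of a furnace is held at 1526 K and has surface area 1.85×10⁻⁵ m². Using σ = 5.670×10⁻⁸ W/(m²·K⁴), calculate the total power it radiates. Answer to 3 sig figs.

P ≈ 5.69 W

Area A = 1.85×10⁻⁵ m².
P = σAT⁴ = 5.670×10⁻⁸ × 1.85×10⁻⁵ × (1526)⁴ = 5.69 W.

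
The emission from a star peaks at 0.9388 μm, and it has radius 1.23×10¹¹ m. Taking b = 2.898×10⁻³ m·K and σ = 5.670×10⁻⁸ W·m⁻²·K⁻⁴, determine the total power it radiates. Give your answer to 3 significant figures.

Wien's law: T = b/λ_max = 2.898×10⁻³/9.388×10⁻⁷ = 3086.92 K.
Surface area A = 4πR² = 4π(1.23×10¹¹ m)² = 1.90117×10²³ m².
Then P = σAT⁴ = 5.670×10⁻⁸×1.90117×10²³×(3086.92)⁴ = 9.79×10²⁹ W.

P ≈ 9.79×10²⁹ W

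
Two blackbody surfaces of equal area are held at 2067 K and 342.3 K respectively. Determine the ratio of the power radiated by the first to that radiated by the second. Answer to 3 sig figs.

With equal areas, P₁/P₂ = (T₁/T₂)⁴ = (2067/342.3)⁴ = 1.33×10³.

P₁/P₂ ≈ 1.33×10³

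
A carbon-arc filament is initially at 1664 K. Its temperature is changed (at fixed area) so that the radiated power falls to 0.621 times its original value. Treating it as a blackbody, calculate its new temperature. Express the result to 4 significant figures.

T₂ ≈ 1477 K

P ∝ T⁴, so T₂/T₁ = (P₂/P₁)^(1/4) = (0.621)^(1/4) = 0.887714.
T₂ = 1664 × 0.887714 = 1477 K.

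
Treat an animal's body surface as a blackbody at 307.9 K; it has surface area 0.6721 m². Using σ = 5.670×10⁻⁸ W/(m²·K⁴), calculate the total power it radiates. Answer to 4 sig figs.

Area A = 0.6721 m².
P = σAT⁴ = 5.670×10⁻⁸ × 0.6721 × (307.9)⁴ = 342.5 W.

P ≈ 342.5 W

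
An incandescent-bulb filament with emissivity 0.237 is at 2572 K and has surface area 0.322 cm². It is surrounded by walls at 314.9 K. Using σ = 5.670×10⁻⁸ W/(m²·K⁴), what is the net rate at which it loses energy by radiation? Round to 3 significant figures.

Net loss ≈ 18.9 W

Area A = 0.322 cm² = 3.22×10⁻⁵ m².
Net radiated power P_net = εσA(T⁴ − T₀⁴) = 0.237×5.670×10⁻⁸×3.22×10⁻⁵×(2572⁴ − 314.9⁴).
T⁴ − T₀⁴ = 4.37607×10¹³ − 9.83310×10⁹ = 4.37509×10¹³ K⁴, so P_net = 18.9 W.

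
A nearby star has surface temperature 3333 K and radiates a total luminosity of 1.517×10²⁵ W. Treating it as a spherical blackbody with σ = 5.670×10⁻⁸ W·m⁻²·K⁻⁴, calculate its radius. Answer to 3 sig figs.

R ≈ 4.15×10⁸ m

L = 4πR²σT⁴ ⇒ R = √(L/(4πσT⁴)).
σT⁴ = 6.99720×10⁶ W/m², so R = √(1.517×10²⁵/(4π×6.99720×10⁶)) = 4.15×10⁸ m.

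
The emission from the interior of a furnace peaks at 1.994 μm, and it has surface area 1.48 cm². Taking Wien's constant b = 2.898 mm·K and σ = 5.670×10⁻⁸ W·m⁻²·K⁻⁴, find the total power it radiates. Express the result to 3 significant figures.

Wien's law: T = b/λ_max = 2.898×10⁻³/1.994×10⁻⁶ = 1453.36 K.
Area A = 1.48 cm² = 1.48×10⁻⁴ m².
Then P = σAT⁴ = 5.670×10⁻⁸×1.48×10⁻⁴×(1453.36)⁴ = 37.4 W.

P ≈ 37.4 W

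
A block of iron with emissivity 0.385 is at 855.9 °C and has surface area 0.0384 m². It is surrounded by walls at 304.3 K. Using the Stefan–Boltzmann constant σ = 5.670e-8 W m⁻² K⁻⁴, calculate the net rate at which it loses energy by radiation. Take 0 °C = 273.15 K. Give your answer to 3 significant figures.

T = 855.9 °C + 273.15 = 1129.05 K.
Area A = 0.0384 m².
Net radiated power P_net = εσA(T⁴ − T₀⁴) = 0.385×5.670×10⁻⁸×0.0384×(1129.05⁴ − 304.3⁴).
T⁴ − T₀⁴ = 1.62500×10¹² − 8.57448×10⁹ = 1.61643×10¹² K⁴, so P_net = 1.35×10³ W.

Net loss ≈ 1.35×10³ W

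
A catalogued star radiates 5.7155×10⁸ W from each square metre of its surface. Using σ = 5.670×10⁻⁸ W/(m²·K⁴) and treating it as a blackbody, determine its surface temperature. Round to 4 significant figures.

I = σT⁴, so T = (I/σ)^(1/4) = (5.7155×10⁸/(5.670×10⁻⁸))^(1/4) = 1.002×10⁴ K.

T ≈ 1.002×10⁴ K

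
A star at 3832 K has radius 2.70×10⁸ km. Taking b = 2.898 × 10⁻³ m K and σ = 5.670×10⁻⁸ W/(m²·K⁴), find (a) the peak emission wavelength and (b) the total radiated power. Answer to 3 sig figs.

λ_max ≈ 0.756 μm; P ≈ 1.12×10³¹ W

(a) λ_max = b/T = 2.898×10⁻³/3832 = 7.563×10⁻⁷ m = 0.756 μm.
Surface area A = 4πR² = 4π(2.70×10¹¹ m)² = 9.16088×10²³ m².
(b) P = σAT⁴ = 5.670×10⁻⁸×9.16088×10²³×(3832)⁴ = 1.12×10³¹ W.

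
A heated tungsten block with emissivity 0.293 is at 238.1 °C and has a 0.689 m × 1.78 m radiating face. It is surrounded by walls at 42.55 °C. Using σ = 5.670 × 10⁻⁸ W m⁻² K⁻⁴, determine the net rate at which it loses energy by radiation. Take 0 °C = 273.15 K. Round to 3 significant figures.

Net loss ≈ 1.19×10³ W

T = 238.1 °C + 273.15 = 511.25 K.
Surroundings: T = 42.55 °C + 273.15 = 315.70 K.
Area A = 0.689 × 1.78 = 1.22642 m².
Net radiated power P_net = εσA(T⁴ − T₀⁴) = 0.293×5.670×10⁻⁸×1.22642×(511.25⁴ − 315.70⁴).
T⁴ − T₀⁴ = 6.83177×10¹⁰ − 9.93341×10⁹ = 5.83843×10¹⁰ K⁴, so P_net = 1.19×10³ W.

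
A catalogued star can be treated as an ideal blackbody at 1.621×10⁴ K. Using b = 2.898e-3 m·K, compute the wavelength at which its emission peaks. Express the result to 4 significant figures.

Wien's displacement law: λ_max = b/T = (2.898×10⁻³ m·K)/(1.621×10⁴ K) = 1.7878×10⁻⁷ m.
That is 178.8 nm, in the ultraviolet range.

λ_max ≈ 178.8 nm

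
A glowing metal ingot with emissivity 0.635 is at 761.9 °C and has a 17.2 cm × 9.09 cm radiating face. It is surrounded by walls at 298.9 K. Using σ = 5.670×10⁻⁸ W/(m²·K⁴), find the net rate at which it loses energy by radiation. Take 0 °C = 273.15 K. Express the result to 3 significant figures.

T = 761.9 °C + 273.15 = 1035.05 K.
Area A = 0.172 × 0.0909 = 0.0156348 m².
Net radiated power P_net = εσA(T⁴ − T₀⁴) = 0.635×5.670×10⁻⁸×0.0156348×(1035.05⁴ − 298.9⁴).
T⁴ − T₀⁴ = 1.14774×10¹² − 7.98185×10⁹ = 1.13976×10¹² K⁴, so P_net = 642 W.

Net loss ≈ 642 W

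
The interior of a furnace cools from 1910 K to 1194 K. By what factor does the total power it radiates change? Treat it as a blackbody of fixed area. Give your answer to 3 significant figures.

P₂/P₁ ≈ 0.153

P ∝ T⁴, so P₂/P₁ = (T₂/T₁)⁴ = (1194/1910)⁴ = (0.625131)⁴ = 0.153.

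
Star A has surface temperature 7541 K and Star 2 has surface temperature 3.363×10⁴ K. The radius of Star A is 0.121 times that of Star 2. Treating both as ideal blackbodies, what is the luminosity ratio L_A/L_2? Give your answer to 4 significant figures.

L ∝ R²T⁴, so L_A/L_2 = (R_A/R_2)²(T_A/T_2)⁴ = (0.121)² × (7541/3.363×10⁴)⁴ = 0.014641 × 2.52818×10⁻³ = 3.702×10⁻⁵.

L_A/L_2 ≈ 3.702×10⁻⁵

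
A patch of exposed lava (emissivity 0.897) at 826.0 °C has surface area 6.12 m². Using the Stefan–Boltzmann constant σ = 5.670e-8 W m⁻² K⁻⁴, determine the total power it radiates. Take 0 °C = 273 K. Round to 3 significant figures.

T = 826.0 °C + 273 = 1099.0 K.
Area A = 6.12 m².
P = εσAT⁴ = 0.897 × 5.670×10⁻⁸ × 6.12 × (1099.0)⁴ = 4.54×10⁵ W.

P ≈ 4.54×10⁵ W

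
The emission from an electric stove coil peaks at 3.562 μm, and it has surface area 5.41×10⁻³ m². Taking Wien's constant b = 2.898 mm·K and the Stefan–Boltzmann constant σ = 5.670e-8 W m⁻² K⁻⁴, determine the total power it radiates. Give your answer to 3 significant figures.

P ≈ 134 W

Wien's law: T = b/λ_max = 2.898×10⁻³/3.562×10⁻⁶ = 813.588 K.
Area A = 5.41×10⁻³ m².
Then P = σAT⁴ = 5.670×10⁻⁸×5.41×10⁻³×(813.588)⁴ = 134 W.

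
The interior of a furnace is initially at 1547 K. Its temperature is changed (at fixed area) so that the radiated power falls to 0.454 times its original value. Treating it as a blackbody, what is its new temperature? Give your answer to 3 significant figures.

P ∝ T⁴, so T₂/T₁ = (P₂/P₁)^(1/4) = (0.454)^(1/4) = 0.820850.
T₂ = 1547 × 0.820850 = 1.27×10³ K.

T₂ ≈ 1.27×10³ K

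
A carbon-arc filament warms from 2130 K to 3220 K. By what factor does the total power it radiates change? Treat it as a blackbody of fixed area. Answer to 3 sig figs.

P ∝ T⁴, so P₂/P₁ = (T₂/T₁)⁴ = (3220/2130)⁴ = (1.51174)⁴ = 5.22.

P₂/P₁ ≈ 5.22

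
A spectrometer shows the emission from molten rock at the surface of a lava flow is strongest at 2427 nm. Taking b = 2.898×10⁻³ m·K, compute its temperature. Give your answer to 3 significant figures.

Wien's law gives T = b/λ_max = (2.898×10⁻³ m·K)/(2.427×10⁻⁶ m) = 1.19×10³ K.

T ≈ 1.19×10³ K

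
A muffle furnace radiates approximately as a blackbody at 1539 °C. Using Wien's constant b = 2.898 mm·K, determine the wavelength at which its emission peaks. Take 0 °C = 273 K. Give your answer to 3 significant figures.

T = 1539 °C + 273 = 1812 K.
Wien's displacement law: λ_max = b/T = (2.898×10⁻³ m·K)/(1812 K) = 1.599×10⁻⁶ m.
That is 1.60×10³ nm, in the infrared range.

λ_max ≈ 1.60×10³ nm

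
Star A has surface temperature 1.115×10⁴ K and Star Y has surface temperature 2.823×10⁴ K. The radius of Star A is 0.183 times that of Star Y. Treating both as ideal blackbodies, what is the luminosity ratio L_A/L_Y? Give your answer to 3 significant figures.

L ∝ R²T⁴, so L_A/L_Y = (R_A/R_Y)²(T_A/T_Y)⁴ = (0.183)² × (1.115×10⁴/2.823×10⁴)⁴ = 0.033489 × 0.0243364 = 8.15×10⁻⁴.

L_A/L_Y ≈ 8.15×10⁻⁴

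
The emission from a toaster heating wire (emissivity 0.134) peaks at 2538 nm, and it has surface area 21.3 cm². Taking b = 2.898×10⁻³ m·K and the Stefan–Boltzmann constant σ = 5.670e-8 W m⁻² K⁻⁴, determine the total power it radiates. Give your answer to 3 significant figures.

P ≈ 27.5 W

Wien's law: T = b/λ_max = 2.898×10⁻³/2.538×10⁻⁶ = 1141.84 K.
Area A = 21.3 cm² = 2.13×10⁻³ m².
Then P = εσAT⁴ = 0.134×5.670×10⁻⁸×2.13×10⁻³×(1141.84)⁴ = 27.5 W.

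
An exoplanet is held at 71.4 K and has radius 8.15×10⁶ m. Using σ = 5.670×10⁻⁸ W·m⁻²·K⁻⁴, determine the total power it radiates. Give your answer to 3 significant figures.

P ≈ 1.23×10¹⁵ W

Surface area A = 4πR² = 4π(8.15×10⁶ m)² = 8.34690×10¹⁴ m².
P = σAT⁴ = 5.670×10⁻⁸ × 8.34690×10¹⁴ × (71.4)⁴ = 1.23×10¹⁵ W.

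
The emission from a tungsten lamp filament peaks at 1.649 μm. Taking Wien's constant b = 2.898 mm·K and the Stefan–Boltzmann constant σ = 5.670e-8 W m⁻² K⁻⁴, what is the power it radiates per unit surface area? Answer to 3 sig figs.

Wien's law: T = b/λ_max = 2.898×10⁻³/1.649×10⁻⁶ = 1757.43 K.
Then I = σT⁴ = 5.670×10⁻⁸×(1757.43)⁴ = 5.41×10⁵ W/m².

I ≈ 5.41×10⁵ W/m²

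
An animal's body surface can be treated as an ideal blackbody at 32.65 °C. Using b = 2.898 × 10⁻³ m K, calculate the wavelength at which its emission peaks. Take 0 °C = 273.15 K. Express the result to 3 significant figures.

λ_max ≈ 9.48 μm

T = 32.65 °C + 273.15 = 305.80 K.
Wien's displacement law: λ_max = b/T = (2.898×10⁻³ m·K)/(305.80 K) = 9.477×10⁻⁶ m.
That is 9.48 μm, in the infrared range.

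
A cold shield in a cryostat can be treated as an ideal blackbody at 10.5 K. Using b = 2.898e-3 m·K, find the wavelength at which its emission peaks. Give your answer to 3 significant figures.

Wien's displacement law: λ_max = b/T = (2.898×10⁻³ m·K)/(10.5 K) = 2.760×10⁻⁴ m.
That is 276 μm, in the infrared range.

λ_max ≈ 276 μm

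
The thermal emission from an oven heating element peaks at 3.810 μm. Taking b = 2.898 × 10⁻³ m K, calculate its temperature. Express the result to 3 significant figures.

Wien's law gives T = b/λ_max = (2.898×10⁻³ m·K)/(3.810×10⁻⁶ m) = 761 K.

T ≈ 761 K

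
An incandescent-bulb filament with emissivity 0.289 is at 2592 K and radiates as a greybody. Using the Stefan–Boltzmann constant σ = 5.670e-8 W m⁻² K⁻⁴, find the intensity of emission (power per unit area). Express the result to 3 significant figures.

Stefan–Boltzmann: I = εσT⁴ = 0.289 × 5.670×10⁻⁸ × (2592)⁴ = 7.40×10⁵ W/m².

I ≈ 7.40×10⁵ W/m²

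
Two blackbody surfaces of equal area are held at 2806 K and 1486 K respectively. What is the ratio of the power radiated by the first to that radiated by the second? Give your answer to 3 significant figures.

With equal areas, P₁/P₂ = (T₁/T₂)⁴ = (2806/1486)⁴ = 12.7.

P₁/P₂ ≈ 12.7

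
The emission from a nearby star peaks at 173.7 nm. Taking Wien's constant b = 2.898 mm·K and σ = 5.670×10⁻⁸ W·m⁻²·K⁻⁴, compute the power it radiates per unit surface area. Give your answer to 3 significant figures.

Wien's law: T = b/λ_max = 2.898×10⁻³/1.737×10⁻⁷ = 16683.9 K.
Then I = σT⁴ = 5.670×10⁻⁸×(16683.9)⁴ = 4.39×10⁹ W/m².

I ≈ 4.39×10⁹ W/m²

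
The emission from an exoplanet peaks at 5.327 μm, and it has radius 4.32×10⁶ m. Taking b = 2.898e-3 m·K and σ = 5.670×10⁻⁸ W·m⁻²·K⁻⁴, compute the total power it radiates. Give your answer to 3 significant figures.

Wien's law: T = b/λ_max = 2.898×10⁻³/5.327×10⁻⁶ = 544.021 K.
Surface area A = 4πR² = 4π(4.32×10⁶ m)² = 2.34519×10¹⁴ m².
Then P = σAT⁴ = 5.670×10⁻⁸×2.34519×10¹⁴×(544.021)⁴ = 1.16×10¹⁸ W.

P ≈ 1.16×10¹⁸ W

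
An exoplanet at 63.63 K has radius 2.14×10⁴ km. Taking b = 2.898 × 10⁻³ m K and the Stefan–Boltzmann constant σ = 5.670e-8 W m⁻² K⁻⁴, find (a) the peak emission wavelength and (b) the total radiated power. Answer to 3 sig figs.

λ_max ≈ 45.5 μm; P ≈ 5.35×10¹⁵ W

(a) λ_max = b/T = 2.898×10⁻³/63.63 = 4.554×10⁻⁵ m = 45.5 μm.
Surface area A = 4πR² = 4π(2.14×10⁷ m)² = 5.75490×10¹⁵ m².
(b) P = σAT⁴ = 5.670×10⁻⁸×5.75490×10¹⁵×(63.63)⁴ = 5.35×10¹⁵ W.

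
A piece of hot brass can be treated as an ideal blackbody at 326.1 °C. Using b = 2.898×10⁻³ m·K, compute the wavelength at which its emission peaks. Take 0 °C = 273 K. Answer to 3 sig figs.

λ_max ≈ 4.84 μm

T = 326.1 °C + 273 = 599.1 K.
Wien's displacement law: λ_max = b/T = (2.898×10⁻³ m·K)/(599.1 K) = 4.837×10⁻⁶ m.
That is 4.84 μm, in the infrared range.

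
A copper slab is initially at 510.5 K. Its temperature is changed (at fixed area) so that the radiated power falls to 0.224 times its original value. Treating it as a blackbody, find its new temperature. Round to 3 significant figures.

T₂ ≈ 351 K

P ∝ T⁴, so T₂/T₁ = (P₂/P₁)^(1/4) = (0.224)^(1/4) = 0.687958.
T₂ = 510.5 × 0.687958 = 351 K.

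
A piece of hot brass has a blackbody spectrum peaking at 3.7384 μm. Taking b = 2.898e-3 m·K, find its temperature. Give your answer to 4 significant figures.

Wien's law gives T = b/λ_max = (2.898×10⁻³ m·K)/(3.7384×10⁻⁶ m) = 775.2 K.

T ≈ 775.2 K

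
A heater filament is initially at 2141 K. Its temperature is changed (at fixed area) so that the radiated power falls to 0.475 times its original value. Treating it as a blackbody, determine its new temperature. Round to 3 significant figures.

T₂ ≈ 1.78×10³ K

P ∝ T⁴, so T₂/T₁ = (P₂/P₁)^(1/4) = (0.475)^(1/4) = 0.830182.
T₂ = 2141 × 0.830182 = 1.78×10³ K.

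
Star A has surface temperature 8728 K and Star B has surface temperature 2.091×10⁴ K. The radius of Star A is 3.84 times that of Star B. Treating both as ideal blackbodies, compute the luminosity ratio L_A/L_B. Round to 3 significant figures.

L_A/L_B ≈ 0.448

L ∝ R²T⁴, so L_A/L_B = (R_A/R_B)²(T_A/T_B)⁴ = (3.84)² × (8728/2.091×10⁴)⁴ = 14.7456 × 0.0303559 = 0.448.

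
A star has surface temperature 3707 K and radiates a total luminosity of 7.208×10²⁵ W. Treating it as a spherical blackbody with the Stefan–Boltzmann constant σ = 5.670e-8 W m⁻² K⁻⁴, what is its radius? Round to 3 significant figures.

L = 4πR²σT⁴ ⇒ R = √(L/(4πσT⁴)).
σT⁴ = 1.07071×10⁷ W/m², so R = √(7.208×10²⁵/(4π×1.07071×10⁷)) = 7.32×10⁸ m.

R ≈ 7.32×10⁸ m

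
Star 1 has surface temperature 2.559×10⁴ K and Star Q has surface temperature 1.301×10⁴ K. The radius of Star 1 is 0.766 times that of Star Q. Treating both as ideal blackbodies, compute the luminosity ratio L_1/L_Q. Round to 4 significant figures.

L_1/L_Q ≈ 8.783

L ∝ R²T⁴, so L_1/L_Q = (R_1/R_Q)²(T_1/T_Q)⁴ = (0.766)² × (2.559×10⁴/1.301×10⁴)⁴ = 0.586756 × 14.9683 = 8.783.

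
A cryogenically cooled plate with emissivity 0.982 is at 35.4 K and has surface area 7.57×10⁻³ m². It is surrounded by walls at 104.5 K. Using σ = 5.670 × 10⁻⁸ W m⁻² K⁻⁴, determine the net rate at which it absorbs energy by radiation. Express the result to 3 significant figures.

Net gain ≈ 0.0496 W

Area A = 7.57×10⁻³ m².
Net radiated power P_net = εσA(T⁴ − T₀⁴) = 0.982×5.670×10⁻⁸×7.57×10⁻³×(35.4⁴ − 104.5⁴).
T⁴ − T₀⁴ = 1.57041×10⁶ − 1.19252×10⁸ = -1.17682×10⁸ K⁴, so P_net = -0.0496 W — negative, meaning a net gain of 0.0496 W.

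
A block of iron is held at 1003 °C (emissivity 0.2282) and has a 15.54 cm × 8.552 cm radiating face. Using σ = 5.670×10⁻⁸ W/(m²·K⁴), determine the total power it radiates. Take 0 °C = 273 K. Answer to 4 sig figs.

T = 1003 °C + 273 = 1276 K.
Area A = 0.1554 × 0.08552 = 0.0132898 m².
P = εσAT⁴ = 0.2282 × 5.670×10⁻⁸ × 0.0132898 × (1276)⁴ = 455.8 W.

P ≈ 455.8 W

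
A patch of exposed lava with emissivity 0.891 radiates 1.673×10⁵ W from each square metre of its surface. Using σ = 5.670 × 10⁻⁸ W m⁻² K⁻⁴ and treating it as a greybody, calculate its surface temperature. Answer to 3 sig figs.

T ≈ 1.35×10³ K

I = εσT⁴, so T = (I/εσ)^(1/4) = (1.673×10⁵/(0.891×5.670×10⁻⁸))^(1/4) = 1.35×10³ K.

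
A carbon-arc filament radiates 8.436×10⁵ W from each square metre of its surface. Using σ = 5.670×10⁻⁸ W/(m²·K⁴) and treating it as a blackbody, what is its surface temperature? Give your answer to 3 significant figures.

T ≈ 1.96×10³ K

I = σT⁴, so T = (I/σ)^(1/4) = (8.436×10⁵/(5.670×10⁻⁸))^(1/4) = 1.96×10³ K.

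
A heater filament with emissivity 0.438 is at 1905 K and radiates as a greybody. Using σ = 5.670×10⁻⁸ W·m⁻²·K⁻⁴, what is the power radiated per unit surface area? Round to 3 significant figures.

Stefan–Boltzmann: I = εσT⁴ = 0.438 × 5.670×10⁻⁸ × (1905)⁴ = 3.27×10⁵ W/m².

I ≈ 3.27×10⁵ W/m²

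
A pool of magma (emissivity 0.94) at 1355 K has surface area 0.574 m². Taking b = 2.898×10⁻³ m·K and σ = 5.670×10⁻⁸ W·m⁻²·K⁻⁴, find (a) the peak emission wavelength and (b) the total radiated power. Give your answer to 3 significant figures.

(a) λ_max = b/T = 2.898×10⁻³/1355 = 2.139×10⁻⁶ m = 2.14 μm.
Area A = 0.574 m².
(b) P = εσAT⁴ = 0.94×5.670×10⁻⁸×0.574×(1355)⁴ = 1.03×10⁵ W.

λ_max ≈ 2.14 μm; P ≈ 1.03×10⁵ W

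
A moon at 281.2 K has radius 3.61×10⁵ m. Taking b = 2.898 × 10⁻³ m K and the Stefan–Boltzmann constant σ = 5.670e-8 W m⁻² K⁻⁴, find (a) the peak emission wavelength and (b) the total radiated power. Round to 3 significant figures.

(a) λ_max = b/T = 2.898×10⁻³/281.2 = 1.031×10⁻⁵ m = 10.3 μm.
Surface area A = 4πR² = 4π(3.61×10⁵ m)² = 1.63766×10¹² m².
(b) P = σAT⁴ = 5.670×10⁻⁸×1.63766×10¹²×(281.2)⁴ = 5.81×10¹⁴ W.

λ_max ≈ 10.3 μm; P ≈ 5.81×10¹⁴ W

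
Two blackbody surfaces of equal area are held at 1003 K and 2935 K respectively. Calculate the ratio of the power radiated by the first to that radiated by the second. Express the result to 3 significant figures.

P₁/P₂ ≈ 0.0136

With equal areas, P₁/P₂ = (T₁/T₂)⁴ = (1003/2935)⁴ = 0.0136.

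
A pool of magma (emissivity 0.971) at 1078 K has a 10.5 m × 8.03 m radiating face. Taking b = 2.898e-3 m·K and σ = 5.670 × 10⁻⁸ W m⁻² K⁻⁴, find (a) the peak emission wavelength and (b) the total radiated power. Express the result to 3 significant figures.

λ_max ≈ 2.69 μm; P ≈ 6.27×10⁶ W

(a) λ_max = b/T = 2.898×10⁻³/1078 = 2.688×10⁻⁶ m = 2.69 μm.
Area A = 10.5 × 8.03 = 84.315 m².
(b) P = εσAT⁴ = 0.971×5.670×10⁻⁸×84.315×(1078)⁴ = 6.27×10⁶ W.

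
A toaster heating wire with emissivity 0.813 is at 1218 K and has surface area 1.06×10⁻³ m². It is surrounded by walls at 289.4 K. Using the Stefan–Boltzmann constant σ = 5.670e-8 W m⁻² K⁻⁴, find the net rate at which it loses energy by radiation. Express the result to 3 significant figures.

Area A = 1.06×10⁻³ m².
Net radiated power P_net = εσA(T⁴ − T₀⁴) = 0.813×5.670×10⁻⁸×1.06×10⁻³×(1218⁴ − 289.4⁴).
T⁴ − T₀⁴ = 2.20084×10¹² − 7.01446×10⁹ = 2.19383×10¹² K⁴, so P_net = 107 W.

Net loss ≈ 107 W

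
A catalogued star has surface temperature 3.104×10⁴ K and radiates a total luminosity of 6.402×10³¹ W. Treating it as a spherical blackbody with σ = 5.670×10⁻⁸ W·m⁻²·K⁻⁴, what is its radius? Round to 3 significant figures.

L = 4πR²σT⁴ ⇒ R = √(L/(4πσT⁴)).
σT⁴ = 5.26344×10¹⁰ W/m², so R = √(6.402×10³¹/(4π×5.26344×10¹⁰)) = 9.84×10⁹ m.

R ≈ 9.84×10⁹ m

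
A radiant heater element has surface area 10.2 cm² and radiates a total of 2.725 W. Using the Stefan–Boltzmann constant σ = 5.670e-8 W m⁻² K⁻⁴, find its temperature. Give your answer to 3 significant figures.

Area A = 10.2 cm² = 1.02×10⁻³ m².
P = σAT⁴ ⇒ T = (P/(σA))^(1/4) = (2.725/(5.670×10⁻⁸×1.02×10⁻³))^(1/4) = 466 K.

T ≈ 466 K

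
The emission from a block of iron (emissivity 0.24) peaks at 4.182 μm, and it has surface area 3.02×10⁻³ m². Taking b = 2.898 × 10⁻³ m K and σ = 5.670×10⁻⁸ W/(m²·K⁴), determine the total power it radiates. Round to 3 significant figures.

P ≈ 9.48 W

Wien's law: T = b/λ_max = 2.898×10⁻³/4.182×10⁻⁶ = 692.970 K.
Area A = 3.02×10⁻³ m².
Then P = εσAT⁴ = 0.24×5.670×10⁻⁸×3.02×10⁻³×(692.970)⁴ = 9.48 W.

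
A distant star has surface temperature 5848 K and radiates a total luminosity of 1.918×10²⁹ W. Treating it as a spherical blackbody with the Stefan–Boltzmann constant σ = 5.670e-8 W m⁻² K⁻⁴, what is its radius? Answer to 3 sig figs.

L = 4πR²σT⁴ ⇒ R = √(L/(4πσT⁴)).
σT⁴ = 6.63151×10⁷ W/m², so R = √(1.918×10²⁹/(4π×6.63151×10⁷)) = 1.52×10¹⁰ m.

R ≈ 1.52×10¹⁰ m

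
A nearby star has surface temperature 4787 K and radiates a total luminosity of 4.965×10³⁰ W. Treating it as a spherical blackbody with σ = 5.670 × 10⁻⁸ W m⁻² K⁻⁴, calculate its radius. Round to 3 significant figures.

R ≈ 1.15×10¹¹ m

L = 4πR²σT⁴ ⇒ R = √(L/(4πσT⁴)).
σT⁴ = 2.97740×10⁷ W/m², so R = √(4.965×10³⁰/(4π×2.97740×10⁷)) = 1.15×10¹¹ m.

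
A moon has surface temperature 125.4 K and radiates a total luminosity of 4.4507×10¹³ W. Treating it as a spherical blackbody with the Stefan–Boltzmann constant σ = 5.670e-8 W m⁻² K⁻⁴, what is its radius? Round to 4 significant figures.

R ≈ 5.026×10⁵ m

L = 4πR²σT⁴ ⇒ R = √(L/(4πσT⁴)).
σT⁴ = 14.0208 W/m², so R = √(4.4507×10¹³/(4π×14.0208)) = 5.026×10⁵ m.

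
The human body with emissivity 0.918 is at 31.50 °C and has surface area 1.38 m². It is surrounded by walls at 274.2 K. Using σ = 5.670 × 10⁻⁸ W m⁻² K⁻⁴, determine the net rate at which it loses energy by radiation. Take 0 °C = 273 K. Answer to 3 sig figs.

T = 31.50 °C + 273 = 304.50 K.
Area A = 1.38 m².
Net radiated power P_net = εσA(T⁴ − T₀⁴) = 0.918×5.670×10⁻⁸×1.38×(304.50⁴ − 274.2⁴).
T⁴ − T₀⁴ = 8.59704×10⁹ − 5.65288×10⁹ = 2.94416×10⁹ K⁴, so P_net = 211 W.

Net loss ≈ 211 W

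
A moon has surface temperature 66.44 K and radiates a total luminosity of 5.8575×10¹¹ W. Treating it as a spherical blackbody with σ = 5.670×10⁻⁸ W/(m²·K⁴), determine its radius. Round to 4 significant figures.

R ≈ 2.054×10⁵ m

L = 4πR²σT⁴ ⇒ R = √(L/(4πσT⁴)).
σT⁴ = 1.10485 W/m², so R = √(5.8575×10¹¹/(4π×1.10485)) = 2.054×10⁵ m.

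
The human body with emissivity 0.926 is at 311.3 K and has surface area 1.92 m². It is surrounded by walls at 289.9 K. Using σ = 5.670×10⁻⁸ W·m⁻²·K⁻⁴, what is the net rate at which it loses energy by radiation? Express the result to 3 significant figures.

Net loss ≈ 235 W

Area A = 1.92 m².
Net radiated power P_net = εσA(T⁴ − T₀⁴) = 0.926×5.670×10⁻⁸×1.92×(311.3⁴ − 289.9⁴).
T⁴ − T₀⁴ = 9.39110×10⁹ − 7.06306×10⁹ = 2.32804×10⁹ K⁴, so P_net = 235 W.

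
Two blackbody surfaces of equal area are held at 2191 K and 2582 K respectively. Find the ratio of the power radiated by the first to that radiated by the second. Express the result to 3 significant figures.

P₁/P₂ ≈ 0.518

With equal areas, P₁/P₂ = (T₁/T₂)⁴ = (2191/2582)⁴ = 0.518.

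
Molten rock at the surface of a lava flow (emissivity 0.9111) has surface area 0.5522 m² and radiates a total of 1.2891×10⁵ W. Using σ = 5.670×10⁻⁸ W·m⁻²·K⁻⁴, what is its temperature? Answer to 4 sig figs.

Area A = 0.5522 m².
P = εσAT⁴ ⇒ T = (P/(εσA))^(1/4) = (1.2891×10⁵/(0.9111×5.670×10⁻⁸×0.5522))^(1/4) = 1458 K.

T ≈ 1458 K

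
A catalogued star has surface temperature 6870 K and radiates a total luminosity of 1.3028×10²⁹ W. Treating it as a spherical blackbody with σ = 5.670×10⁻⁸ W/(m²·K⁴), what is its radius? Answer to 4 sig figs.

L = 4πR²σT⁴ ⇒ R = √(L/(4πσT⁴)).
σT⁴ = 1.26302×10⁸ W/m², so R = √(1.3028×10²⁹/(4π×1.26302×10⁸)) = 9.060×10⁹ m.

R ≈ 9.060×10⁹ m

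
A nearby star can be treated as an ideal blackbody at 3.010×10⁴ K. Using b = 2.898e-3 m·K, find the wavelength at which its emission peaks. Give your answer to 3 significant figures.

λ_max ≈ 96.3 nm

Wien's displacement law: λ_max = b/T = (2.898×10⁻³ m·K)/(3.010×10⁴ K) = 9.628×10⁻⁸ m.
That is 96.3 nm, in the ultraviolet range.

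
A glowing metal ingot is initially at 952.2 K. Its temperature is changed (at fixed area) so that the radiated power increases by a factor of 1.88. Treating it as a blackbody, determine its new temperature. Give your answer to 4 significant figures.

P ∝ T⁴, so T₂/T₁ = (P₂/P₁)^(1/4) = (1.88)^(1/4) = 1.17095.
T₂ = 952.2 × 1.17095 = 1115 K.

T₂ ≈ 1115 K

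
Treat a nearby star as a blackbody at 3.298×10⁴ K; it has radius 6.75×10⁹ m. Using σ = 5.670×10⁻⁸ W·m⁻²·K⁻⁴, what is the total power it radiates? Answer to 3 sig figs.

Surface area A = 4πR² = 4π(6.75×10⁹ m)² = 5.72555×10²⁰ m².
P = σAT⁴ = 5.670×10⁻⁸ × 5.72555×10²⁰ × (3.298×10⁴)⁴ = 3.84×10³¹ W.

P ≈ 3.84×10³¹ W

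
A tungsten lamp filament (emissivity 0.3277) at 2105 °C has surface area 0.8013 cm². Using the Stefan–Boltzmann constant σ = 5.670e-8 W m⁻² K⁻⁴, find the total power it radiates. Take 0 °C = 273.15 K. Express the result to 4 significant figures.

T = 2105 °C + 273.15 = 2378.15 K.
Area A = 0.8013 cm² = 8.013×10⁻⁵ m².
P = εσAT⁴ = 0.3277 × 5.670×10⁻⁸ × 8.013×10⁻⁵ × (2378.15)⁴ = 47.62 W.

P ≈ 47.62 W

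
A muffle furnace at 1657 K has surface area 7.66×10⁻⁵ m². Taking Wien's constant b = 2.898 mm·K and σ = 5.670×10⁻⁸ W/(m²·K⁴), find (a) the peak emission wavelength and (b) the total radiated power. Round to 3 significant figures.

λ_max ≈ 1.75×10³ nm; P ≈ 32.7 W

(a) λ_max = b/T = 2.898×10⁻³/1657 = 1.749×10⁻⁶ m = 1.75×10³ nm.
Area A = 7.66×10⁻⁵ m².
(b) P = σAT⁴ = 5.670×10⁻⁸×7.66×10⁻⁵×(1657)⁴ = 32.7 W.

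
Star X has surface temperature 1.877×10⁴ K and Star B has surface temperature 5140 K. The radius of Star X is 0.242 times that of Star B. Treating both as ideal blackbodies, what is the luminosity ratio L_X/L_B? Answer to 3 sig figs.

L_X/L_B ≈ 10.4

L ∝ R²T⁴, so L_X/L_B = (R_X/R_B)²(T_X/T_B)⁴ = (0.242)² × (1.877×10⁴/5140)⁴ = 0.058564 × 177.830 = 10.4.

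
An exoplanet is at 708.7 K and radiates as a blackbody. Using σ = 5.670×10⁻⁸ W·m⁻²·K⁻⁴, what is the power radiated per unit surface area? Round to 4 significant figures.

Stefan–Boltzmann: I = σT⁴ = 5.670×10⁻⁸ × (708.7)⁴ = 1.430×10⁴ W/m².

I ≈ 1.430×10⁴ W/m²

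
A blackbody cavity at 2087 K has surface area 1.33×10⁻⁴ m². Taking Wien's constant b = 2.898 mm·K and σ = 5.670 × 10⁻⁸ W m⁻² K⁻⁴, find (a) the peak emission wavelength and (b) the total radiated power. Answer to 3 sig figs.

(a) λ_max = b/T = 2.898×10⁻³/2087 = 1.389×10⁻⁶ m = 1.39 μm.
Area A = 1.33×10⁻⁴ m².
(b) P = σAT⁴ = 5.670×10⁻⁸×1.33×10⁻⁴×(2087)⁴ = 143 W.

λ_max ≈ 1.39 μm; P ≈ 143 W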